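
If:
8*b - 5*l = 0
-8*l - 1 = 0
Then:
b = -5/64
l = -1/8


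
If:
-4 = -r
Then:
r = 4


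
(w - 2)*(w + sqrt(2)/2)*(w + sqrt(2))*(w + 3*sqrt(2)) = w^4 - 2*w^3 + 9*sqrt(2)*w^3/2 - 9*sqrt(2)*w^2 + 10*w^2 - 20*w + 3*sqrt(2)*w - 6*sqrt(2)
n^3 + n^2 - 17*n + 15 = (n - 3)*(n - 1)*(n + 5)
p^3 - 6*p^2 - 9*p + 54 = (p - 6)*(p - 3)*(p + 3)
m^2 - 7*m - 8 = (m - 8)*(m + 1)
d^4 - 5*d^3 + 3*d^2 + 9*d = d*(d - 3)^2*(d + 1)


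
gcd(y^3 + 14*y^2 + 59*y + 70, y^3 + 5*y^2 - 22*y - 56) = y^2 + 9*y + 14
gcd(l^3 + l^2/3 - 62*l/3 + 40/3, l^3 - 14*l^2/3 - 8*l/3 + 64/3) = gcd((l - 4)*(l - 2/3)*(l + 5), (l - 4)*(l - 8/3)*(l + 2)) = l - 4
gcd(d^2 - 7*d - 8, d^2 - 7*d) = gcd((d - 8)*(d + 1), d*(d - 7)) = 1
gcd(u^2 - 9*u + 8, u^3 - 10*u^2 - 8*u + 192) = u - 8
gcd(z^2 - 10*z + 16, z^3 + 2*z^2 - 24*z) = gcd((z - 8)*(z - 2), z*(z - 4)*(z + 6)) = 1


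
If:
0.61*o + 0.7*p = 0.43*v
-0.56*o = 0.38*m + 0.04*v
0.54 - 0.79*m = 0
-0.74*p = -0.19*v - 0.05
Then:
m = 0.68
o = -0.41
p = -0.14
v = -0.80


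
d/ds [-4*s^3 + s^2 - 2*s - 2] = -12*s^2 + 2*s - 2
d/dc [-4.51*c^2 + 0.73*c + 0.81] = 0.73 - 9.02*c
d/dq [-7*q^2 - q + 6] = -14*q - 1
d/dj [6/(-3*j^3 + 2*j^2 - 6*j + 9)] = 6*(9*j^2 - 4*j + 6)/(3*j^3 - 2*j^2 + 6*j - 9)^2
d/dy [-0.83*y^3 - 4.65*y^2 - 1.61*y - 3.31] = -2.49*y^2 - 9.3*y - 1.61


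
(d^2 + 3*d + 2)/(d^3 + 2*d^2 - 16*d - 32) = (d + 1)/(d^2 - 16)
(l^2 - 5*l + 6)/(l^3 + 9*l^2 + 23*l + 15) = (l^2 - 5*l + 6)/(l^3 + 9*l^2 + 23*l + 15)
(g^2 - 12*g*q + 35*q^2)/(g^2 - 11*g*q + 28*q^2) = (-g + 5*q)/(-g + 4*q)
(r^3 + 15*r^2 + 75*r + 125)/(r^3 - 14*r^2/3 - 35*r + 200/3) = 3*(r^2 + 10*r + 25)/(3*r^2 - 29*r + 40)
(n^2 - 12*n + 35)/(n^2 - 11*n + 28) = (n - 5)/(n - 4)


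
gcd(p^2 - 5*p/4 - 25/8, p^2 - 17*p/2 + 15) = p - 5/2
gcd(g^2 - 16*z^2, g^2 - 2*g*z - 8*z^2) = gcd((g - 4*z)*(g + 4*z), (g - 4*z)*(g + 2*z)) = -g + 4*z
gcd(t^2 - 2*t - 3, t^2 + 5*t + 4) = t + 1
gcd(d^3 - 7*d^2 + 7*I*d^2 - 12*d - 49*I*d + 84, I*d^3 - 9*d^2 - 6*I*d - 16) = 1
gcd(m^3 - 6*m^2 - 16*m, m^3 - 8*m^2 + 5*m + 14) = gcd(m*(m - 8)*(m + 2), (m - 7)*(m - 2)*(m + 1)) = 1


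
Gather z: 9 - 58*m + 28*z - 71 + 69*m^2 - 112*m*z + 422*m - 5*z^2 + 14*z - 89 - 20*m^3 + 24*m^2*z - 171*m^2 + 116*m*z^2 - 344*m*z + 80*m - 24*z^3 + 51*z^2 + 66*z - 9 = -20*m^3 - 102*m^2 + 444*m - 24*z^3 + z^2*(116*m + 46) + z*(24*m^2 - 456*m + 108) - 160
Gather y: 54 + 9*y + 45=9*y + 99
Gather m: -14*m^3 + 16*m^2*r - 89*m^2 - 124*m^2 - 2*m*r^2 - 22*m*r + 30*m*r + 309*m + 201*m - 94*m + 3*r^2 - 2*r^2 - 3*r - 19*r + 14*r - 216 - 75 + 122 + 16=-14*m^3 + m^2*(16*r - 213) + m*(-2*r^2 + 8*r + 416) + r^2 - 8*r - 153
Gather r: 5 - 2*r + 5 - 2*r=10 - 4*r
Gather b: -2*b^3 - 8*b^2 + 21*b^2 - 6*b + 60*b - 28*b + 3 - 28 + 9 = -2*b^3 + 13*b^2 + 26*b - 16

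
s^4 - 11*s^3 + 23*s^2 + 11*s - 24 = (s - 8)*(s - 3)*(s - 1)*(s + 1)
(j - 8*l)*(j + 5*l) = j^2 - 3*j*l - 40*l^2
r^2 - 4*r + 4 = (r - 2)^2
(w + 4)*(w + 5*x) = w^2 + 5*w*x + 4*w + 20*x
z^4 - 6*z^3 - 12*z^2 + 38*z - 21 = (z - 7)*(z - 1)^2*(z + 3)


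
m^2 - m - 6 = (m - 3)*(m + 2)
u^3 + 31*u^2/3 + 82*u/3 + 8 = (u + 1/3)*(u + 4)*(u + 6)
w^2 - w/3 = w*(w - 1/3)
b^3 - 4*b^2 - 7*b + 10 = (b - 5)*(b - 1)*(b + 2)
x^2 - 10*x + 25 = (x - 5)^2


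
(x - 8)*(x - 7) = x^2 - 15*x + 56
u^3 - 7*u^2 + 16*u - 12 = (u - 3)*(u - 2)^2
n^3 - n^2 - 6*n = n*(n - 3)*(n + 2)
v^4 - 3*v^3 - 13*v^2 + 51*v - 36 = (v - 3)^2*(v - 1)*(v + 4)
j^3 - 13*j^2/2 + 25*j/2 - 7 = (j - 7/2)*(j - 2)*(j - 1)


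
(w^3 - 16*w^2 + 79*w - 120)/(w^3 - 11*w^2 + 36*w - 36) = (w^2 - 13*w + 40)/(w^2 - 8*w + 12)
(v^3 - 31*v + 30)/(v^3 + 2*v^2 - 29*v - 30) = (v - 1)/(v + 1)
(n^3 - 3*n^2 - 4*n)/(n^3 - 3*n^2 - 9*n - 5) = n*(n - 4)/(n^2 - 4*n - 5)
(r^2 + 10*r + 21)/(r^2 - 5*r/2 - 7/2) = 2*(r^2 + 10*r + 21)/(2*r^2 - 5*r - 7)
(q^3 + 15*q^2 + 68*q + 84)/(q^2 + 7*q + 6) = (q^2 + 9*q + 14)/(q + 1)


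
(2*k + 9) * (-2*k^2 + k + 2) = -4*k^3 - 16*k^2 + 13*k + 18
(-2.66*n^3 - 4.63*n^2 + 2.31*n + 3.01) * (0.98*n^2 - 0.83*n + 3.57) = -2.6068*n^5 - 2.3296*n^4 - 3.3895*n^3 - 15.4966*n^2 + 5.7484*n + 10.7457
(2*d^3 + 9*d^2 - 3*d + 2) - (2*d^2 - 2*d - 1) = 2*d^3 + 7*d^2 - d + 3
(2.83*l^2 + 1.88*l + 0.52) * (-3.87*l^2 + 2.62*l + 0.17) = -10.9521*l^4 + 0.139*l^3 + 3.3943*l^2 + 1.682*l + 0.0884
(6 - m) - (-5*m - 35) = 4*m + 41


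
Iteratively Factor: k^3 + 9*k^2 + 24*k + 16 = (k + 4)*(k^2 + 5*k + 4) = (k + 1)*(k + 4)*(k + 4)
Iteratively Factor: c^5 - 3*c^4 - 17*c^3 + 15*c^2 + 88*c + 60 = (c + 2)*(c^4 - 5*c^3 - 7*c^2 + 29*c + 30) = (c + 1)*(c + 2)*(c^3 - 6*c^2 - c + 30) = (c - 3)*(c + 1)*(c + 2)*(c^2 - 3*c - 10) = (c - 5)*(c - 3)*(c + 1)*(c + 2)*(c + 2)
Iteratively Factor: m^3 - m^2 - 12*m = (m)*(m^2 - m - 12) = m*(m + 3)*(m - 4)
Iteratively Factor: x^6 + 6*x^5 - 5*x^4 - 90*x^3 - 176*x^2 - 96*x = (x - 4)*(x^5 + 10*x^4 + 35*x^3 + 50*x^2 + 24*x) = (x - 4)*(x + 4)*(x^4 + 6*x^3 + 11*x^2 + 6*x) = (x - 4)*(x + 3)*(x + 4)*(x^3 + 3*x^2 + 2*x) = x*(x - 4)*(x + 3)*(x + 4)*(x^2 + 3*x + 2) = x*(x - 4)*(x + 1)*(x + 3)*(x + 4)*(x + 2)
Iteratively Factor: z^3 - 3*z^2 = (z)*(z^2 - 3*z) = z^2*(z - 3)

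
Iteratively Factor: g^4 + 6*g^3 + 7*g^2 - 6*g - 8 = (g + 4)*(g^3 + 2*g^2 - g - 2) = (g - 1)*(g + 4)*(g^2 + 3*g + 2) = (g - 1)*(g + 1)*(g + 4)*(g + 2)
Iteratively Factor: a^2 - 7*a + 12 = (a - 3)*(a - 4)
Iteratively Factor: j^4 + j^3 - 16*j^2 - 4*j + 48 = (j - 3)*(j^3 + 4*j^2 - 4*j - 16) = (j - 3)*(j + 2)*(j^2 + 2*j - 8) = (j - 3)*(j + 2)*(j + 4)*(j - 2)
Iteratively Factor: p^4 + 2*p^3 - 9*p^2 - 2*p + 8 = (p + 4)*(p^3 - 2*p^2 - p + 2) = (p + 1)*(p + 4)*(p^2 - 3*p + 2) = (p - 2)*(p + 1)*(p + 4)*(p - 1)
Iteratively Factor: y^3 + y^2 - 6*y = (y - 2)*(y^2 + 3*y) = (y - 2)*(y + 3)*(y)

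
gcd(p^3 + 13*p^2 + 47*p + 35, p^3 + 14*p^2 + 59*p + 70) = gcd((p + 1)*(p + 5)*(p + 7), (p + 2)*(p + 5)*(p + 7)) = p^2 + 12*p + 35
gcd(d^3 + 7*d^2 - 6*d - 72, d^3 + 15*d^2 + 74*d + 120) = d^2 + 10*d + 24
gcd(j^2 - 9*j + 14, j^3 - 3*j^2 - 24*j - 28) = j - 7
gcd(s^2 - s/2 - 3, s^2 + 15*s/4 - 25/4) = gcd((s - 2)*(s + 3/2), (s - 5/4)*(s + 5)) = 1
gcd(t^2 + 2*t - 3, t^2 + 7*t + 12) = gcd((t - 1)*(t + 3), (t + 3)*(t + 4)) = t + 3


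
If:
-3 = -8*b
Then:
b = 3/8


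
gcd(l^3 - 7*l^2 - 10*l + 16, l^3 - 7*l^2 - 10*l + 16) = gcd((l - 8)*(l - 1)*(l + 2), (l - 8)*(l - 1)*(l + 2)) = l^3 - 7*l^2 - 10*l + 16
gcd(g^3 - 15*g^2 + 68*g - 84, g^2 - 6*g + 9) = 1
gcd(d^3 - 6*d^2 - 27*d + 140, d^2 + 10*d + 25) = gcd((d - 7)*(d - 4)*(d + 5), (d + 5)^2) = d + 5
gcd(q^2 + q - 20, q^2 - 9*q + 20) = q - 4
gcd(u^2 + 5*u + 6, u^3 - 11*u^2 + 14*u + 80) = u + 2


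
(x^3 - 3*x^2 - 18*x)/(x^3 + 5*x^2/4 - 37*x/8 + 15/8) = 8*x*(x - 6)/(8*x^2 - 14*x + 5)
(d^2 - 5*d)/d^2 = (d - 5)/d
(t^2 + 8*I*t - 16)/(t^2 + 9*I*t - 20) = (t + 4*I)/(t + 5*I)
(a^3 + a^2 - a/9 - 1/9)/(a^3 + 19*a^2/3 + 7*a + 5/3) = (a - 1/3)/(a + 5)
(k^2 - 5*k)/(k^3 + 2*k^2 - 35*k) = 1/(k + 7)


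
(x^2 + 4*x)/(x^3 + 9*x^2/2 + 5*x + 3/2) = 2*x*(x + 4)/(2*x^3 + 9*x^2 + 10*x + 3)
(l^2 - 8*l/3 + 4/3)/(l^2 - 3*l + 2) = (l - 2/3)/(l - 1)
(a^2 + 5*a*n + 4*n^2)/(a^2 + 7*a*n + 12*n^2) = (a + n)/(a + 3*n)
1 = 1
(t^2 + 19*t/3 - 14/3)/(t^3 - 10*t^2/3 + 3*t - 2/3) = (3*t^2 + 19*t - 14)/(3*t^3 - 10*t^2 + 9*t - 2)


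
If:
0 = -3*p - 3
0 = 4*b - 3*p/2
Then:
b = -3/8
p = -1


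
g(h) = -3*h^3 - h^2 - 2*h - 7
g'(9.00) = -749.00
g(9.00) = -2293.00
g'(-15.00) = -1997.00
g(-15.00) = 9923.00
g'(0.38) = -4.06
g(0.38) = -8.07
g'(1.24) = -18.32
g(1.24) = -16.74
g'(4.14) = -164.54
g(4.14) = -245.29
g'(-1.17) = -11.98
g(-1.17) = -1.22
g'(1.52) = -25.83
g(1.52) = -22.89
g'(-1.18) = -12.17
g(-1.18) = -1.10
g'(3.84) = -142.39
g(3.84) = -199.29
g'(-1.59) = -21.57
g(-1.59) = 5.71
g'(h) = -9*h^2 - 2*h - 2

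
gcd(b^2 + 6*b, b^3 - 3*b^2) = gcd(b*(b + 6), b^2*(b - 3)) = b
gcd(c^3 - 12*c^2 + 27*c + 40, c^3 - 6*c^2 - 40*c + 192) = c - 8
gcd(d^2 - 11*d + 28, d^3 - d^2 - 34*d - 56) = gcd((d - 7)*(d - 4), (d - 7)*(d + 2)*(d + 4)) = d - 7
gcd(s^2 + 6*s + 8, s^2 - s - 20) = s + 4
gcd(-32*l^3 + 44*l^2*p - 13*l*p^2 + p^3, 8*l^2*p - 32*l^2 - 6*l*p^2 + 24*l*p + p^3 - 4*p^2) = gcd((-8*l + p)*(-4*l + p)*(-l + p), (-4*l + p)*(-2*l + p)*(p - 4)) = -4*l + p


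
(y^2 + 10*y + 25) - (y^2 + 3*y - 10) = 7*y + 35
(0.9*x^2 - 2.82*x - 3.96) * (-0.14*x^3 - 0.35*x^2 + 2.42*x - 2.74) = -0.126*x^5 + 0.0798*x^4 + 3.7194*x^3 - 7.9044*x^2 - 1.8564*x + 10.8504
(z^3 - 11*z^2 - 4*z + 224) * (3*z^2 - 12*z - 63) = 3*z^5 - 45*z^4 + 57*z^3 + 1413*z^2 - 2436*z - 14112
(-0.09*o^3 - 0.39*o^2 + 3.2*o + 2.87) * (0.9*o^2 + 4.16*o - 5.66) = -0.081*o^5 - 0.7254*o^4 + 1.767*o^3 + 18.1024*o^2 - 6.1728*o - 16.2442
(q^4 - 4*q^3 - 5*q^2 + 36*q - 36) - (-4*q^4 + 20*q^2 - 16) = 5*q^4 - 4*q^3 - 25*q^2 + 36*q - 20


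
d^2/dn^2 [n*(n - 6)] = 2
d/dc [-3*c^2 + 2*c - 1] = 2 - 6*c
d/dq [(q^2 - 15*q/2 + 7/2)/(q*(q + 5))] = (25*q^2 - 14*q - 35)/(2*q^2*(q^2 + 10*q + 25))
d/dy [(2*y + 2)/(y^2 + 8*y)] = 2*(y*(y + 8) - 2*(y + 1)*(y + 4))/(y^2*(y + 8)^2)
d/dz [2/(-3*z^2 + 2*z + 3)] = 4*(3*z - 1)/(-3*z^2 + 2*z + 3)^2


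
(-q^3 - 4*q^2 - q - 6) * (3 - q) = q^4 + q^3 - 11*q^2 + 3*q - 18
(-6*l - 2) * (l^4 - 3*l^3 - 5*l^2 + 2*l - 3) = -6*l^5 + 16*l^4 + 36*l^3 - 2*l^2 + 14*l + 6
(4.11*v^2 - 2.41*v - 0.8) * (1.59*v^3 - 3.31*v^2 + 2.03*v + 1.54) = 6.5349*v^5 - 17.436*v^4 + 15.0484*v^3 + 4.0851*v^2 - 5.3354*v - 1.232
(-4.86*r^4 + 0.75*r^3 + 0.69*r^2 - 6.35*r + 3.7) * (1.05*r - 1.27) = -5.103*r^5 + 6.9597*r^4 - 0.228*r^3 - 7.5438*r^2 + 11.9495*r - 4.699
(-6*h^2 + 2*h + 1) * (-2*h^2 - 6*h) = 12*h^4 + 32*h^3 - 14*h^2 - 6*h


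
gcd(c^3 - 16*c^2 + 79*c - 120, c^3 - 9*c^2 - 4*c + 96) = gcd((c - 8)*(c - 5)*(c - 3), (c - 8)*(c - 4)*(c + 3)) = c - 8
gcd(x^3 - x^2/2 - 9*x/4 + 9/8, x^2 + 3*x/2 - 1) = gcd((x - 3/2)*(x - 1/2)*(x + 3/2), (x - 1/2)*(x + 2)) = x - 1/2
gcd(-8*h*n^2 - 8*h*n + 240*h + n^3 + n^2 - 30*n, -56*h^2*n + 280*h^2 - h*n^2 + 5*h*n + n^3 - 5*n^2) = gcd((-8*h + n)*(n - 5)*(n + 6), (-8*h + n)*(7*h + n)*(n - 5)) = 8*h*n - 40*h - n^2 + 5*n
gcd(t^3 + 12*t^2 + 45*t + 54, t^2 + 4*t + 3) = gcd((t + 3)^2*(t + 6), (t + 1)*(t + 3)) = t + 3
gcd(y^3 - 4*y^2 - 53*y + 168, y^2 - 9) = y - 3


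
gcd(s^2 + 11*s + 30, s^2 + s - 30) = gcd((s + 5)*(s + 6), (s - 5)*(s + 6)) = s + 6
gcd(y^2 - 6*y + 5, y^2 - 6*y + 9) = 1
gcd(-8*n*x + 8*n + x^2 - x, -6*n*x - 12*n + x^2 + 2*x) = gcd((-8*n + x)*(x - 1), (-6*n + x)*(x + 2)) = 1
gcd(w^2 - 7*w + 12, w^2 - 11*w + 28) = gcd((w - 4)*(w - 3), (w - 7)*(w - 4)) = w - 4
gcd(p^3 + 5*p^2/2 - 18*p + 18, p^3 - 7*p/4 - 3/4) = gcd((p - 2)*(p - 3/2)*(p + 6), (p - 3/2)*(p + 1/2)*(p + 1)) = p - 3/2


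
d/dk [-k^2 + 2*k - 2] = 2 - 2*k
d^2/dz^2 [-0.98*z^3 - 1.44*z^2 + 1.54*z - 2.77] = -5.88*z - 2.88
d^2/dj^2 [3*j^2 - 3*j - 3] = 6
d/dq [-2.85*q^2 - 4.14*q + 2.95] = -5.7*q - 4.14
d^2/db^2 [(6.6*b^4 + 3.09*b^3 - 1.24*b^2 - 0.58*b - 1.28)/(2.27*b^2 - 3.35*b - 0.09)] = (68.01828*b^6 - 301.1382*b^5 + 436.32072*b^4 + 77.6195*b^3 - 34.862934*b^2 + 57.84177*b - 28.922956)/(11.697083*b^6 - 51.786645*b^5 + 75.033942*b^4 - 33.488945*b^3 - 2.974914*b^2 - 0.081405*b - 0.000729)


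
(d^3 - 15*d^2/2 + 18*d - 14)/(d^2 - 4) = (d^2 - 11*d/2 + 7)/(d + 2)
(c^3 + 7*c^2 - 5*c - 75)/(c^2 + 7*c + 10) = (c^2 + 2*c - 15)/(c + 2)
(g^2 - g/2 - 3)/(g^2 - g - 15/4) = 2*(g - 2)/(2*g - 5)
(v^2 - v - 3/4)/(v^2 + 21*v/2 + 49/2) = (4*v^2 - 4*v - 3)/(2*(2*v^2 + 21*v + 49))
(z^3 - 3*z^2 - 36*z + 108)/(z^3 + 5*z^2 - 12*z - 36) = (z - 6)/(z + 2)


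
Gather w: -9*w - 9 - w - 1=-10*w - 10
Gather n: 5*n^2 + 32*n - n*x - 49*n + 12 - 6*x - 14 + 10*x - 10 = 5*n^2 + n*(-x - 17) + 4*x - 12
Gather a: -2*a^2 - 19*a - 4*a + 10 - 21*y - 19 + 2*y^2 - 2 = -2*a^2 - 23*a + 2*y^2 - 21*y - 11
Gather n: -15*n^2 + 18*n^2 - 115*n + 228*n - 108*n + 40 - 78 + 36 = 3*n^2 + 5*n - 2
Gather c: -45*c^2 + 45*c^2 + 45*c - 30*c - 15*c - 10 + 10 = 0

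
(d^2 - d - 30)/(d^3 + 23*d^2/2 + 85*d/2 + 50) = 2*(d - 6)/(2*d^2 + 13*d + 20)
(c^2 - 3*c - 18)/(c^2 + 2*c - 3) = (c - 6)/(c - 1)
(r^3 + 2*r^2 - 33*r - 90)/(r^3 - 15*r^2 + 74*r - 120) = (r^2 + 8*r + 15)/(r^2 - 9*r + 20)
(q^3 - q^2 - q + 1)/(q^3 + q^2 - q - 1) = (q - 1)/(q + 1)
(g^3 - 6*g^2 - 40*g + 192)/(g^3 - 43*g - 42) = (g^2 - 12*g + 32)/(g^2 - 6*g - 7)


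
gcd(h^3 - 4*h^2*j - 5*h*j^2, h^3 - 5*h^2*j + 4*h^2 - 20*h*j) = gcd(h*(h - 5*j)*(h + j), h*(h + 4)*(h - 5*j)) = h^2 - 5*h*j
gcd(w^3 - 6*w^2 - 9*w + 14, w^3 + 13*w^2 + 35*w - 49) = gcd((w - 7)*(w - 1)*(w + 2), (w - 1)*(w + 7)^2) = w - 1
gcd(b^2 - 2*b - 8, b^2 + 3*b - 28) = b - 4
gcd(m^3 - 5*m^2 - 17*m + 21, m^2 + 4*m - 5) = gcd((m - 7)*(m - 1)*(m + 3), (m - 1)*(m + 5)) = m - 1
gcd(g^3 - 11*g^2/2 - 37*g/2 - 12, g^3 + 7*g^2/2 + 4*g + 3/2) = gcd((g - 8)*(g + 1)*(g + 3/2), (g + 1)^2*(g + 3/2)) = g^2 + 5*g/2 + 3/2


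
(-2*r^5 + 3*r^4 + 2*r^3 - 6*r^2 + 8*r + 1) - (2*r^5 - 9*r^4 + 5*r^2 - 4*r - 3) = -4*r^5 + 12*r^4 + 2*r^3 - 11*r^2 + 12*r + 4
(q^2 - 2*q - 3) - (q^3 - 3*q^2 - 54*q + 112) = -q^3 + 4*q^2 + 52*q - 115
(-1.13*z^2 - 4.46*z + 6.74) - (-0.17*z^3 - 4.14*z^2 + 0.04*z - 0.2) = 0.17*z^3 + 3.01*z^2 - 4.5*z + 6.94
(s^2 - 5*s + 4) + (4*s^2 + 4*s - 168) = 5*s^2 - s - 164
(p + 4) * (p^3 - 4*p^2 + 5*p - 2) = p^4 - 11*p^2 + 18*p - 8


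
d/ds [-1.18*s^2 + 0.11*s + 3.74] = 0.11 - 2.36*s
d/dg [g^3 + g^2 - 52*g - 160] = 3*g^2 + 2*g - 52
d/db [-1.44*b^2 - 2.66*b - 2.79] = -2.88*b - 2.66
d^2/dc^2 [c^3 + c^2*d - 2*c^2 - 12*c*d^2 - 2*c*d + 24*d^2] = 6*c + 2*d - 4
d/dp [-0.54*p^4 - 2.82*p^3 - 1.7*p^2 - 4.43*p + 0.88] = -2.16*p^3 - 8.46*p^2 - 3.4*p - 4.43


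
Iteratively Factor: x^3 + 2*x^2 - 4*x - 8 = (x - 2)*(x^2 + 4*x + 4) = (x - 2)*(x + 2)*(x + 2)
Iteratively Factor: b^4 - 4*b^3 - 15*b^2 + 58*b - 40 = (b - 2)*(b^3 - 2*b^2 - 19*b + 20) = (b - 5)*(b - 2)*(b^2 + 3*b - 4) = (b - 5)*(b - 2)*(b + 4)*(b - 1)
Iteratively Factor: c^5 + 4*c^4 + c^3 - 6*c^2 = (c)*(c^4 + 4*c^3 + c^2 - 6*c) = c*(c + 2)*(c^3 + 2*c^2 - 3*c) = c*(c - 1)*(c + 2)*(c^2 + 3*c) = c*(c - 1)*(c + 2)*(c + 3)*(c)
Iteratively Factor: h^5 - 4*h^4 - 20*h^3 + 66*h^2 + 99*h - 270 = (h + 3)*(h^4 - 7*h^3 + h^2 + 63*h - 90) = (h - 5)*(h + 3)*(h^3 - 2*h^2 - 9*h + 18) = (h - 5)*(h - 3)*(h + 3)*(h^2 + h - 6) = (h - 5)*(h - 3)*(h + 3)^2*(h - 2)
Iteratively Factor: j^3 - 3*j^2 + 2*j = (j)*(j^2 - 3*j + 2) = j*(j - 1)*(j - 2)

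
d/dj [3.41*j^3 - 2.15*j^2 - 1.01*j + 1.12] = 10.23*j^2 - 4.3*j - 1.01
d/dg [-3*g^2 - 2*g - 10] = -6*g - 2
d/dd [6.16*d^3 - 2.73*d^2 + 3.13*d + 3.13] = 18.48*d^2 - 5.46*d + 3.13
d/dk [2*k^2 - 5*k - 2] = 4*k - 5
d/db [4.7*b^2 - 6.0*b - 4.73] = 9.4*b - 6.0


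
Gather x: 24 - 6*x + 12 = 36 - 6*x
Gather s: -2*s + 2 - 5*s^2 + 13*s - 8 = -5*s^2 + 11*s - 6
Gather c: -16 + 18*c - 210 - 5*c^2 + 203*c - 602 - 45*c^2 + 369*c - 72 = -50*c^2 + 590*c - 900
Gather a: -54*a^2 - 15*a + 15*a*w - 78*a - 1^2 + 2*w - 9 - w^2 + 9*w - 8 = -54*a^2 + a*(15*w - 93) - w^2 + 11*w - 18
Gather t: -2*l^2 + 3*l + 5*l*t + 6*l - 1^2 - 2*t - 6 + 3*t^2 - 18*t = -2*l^2 + 9*l + 3*t^2 + t*(5*l - 20) - 7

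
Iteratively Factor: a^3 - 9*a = (a)*(a^2 - 9) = a*(a - 3)*(a + 3)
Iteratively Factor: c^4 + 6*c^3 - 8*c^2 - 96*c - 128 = (c + 4)*(c^3 + 2*c^2 - 16*c - 32) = (c + 4)^2*(c^2 - 2*c - 8) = (c - 4)*(c + 4)^2*(c + 2)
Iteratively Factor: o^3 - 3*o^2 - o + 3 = (o + 1)*(o^2 - 4*o + 3) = (o - 3)*(o + 1)*(o - 1)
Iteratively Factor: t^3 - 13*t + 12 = (t - 1)*(t^2 + t - 12) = (t - 1)*(t + 4)*(t - 3)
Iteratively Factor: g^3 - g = (g + 1)*(g^2 - g) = (g - 1)*(g + 1)*(g)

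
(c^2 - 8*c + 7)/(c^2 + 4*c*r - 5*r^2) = (c^2 - 8*c + 7)/(c^2 + 4*c*r - 5*r^2)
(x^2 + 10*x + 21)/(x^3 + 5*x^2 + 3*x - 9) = (x + 7)/(x^2 + 2*x - 3)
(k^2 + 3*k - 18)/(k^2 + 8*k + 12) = (k - 3)/(k + 2)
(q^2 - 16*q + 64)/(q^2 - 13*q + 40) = (q - 8)/(q - 5)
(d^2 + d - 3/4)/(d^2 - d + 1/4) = (2*d + 3)/(2*d - 1)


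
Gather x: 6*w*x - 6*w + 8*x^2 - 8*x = -6*w + 8*x^2 + x*(6*w - 8)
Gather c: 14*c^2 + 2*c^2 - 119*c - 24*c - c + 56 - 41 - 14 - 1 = 16*c^2 - 144*c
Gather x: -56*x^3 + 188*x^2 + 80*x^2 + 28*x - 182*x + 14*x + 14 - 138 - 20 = -56*x^3 + 268*x^2 - 140*x - 144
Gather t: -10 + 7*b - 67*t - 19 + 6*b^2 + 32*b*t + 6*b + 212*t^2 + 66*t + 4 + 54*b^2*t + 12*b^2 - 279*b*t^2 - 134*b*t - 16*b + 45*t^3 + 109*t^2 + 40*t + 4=18*b^2 - 3*b + 45*t^3 + t^2*(321 - 279*b) + t*(54*b^2 - 102*b + 39) - 21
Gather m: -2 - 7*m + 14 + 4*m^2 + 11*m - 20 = 4*m^2 + 4*m - 8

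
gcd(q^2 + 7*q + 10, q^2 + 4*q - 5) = q + 5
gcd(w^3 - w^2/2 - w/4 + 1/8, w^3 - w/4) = w^2 - 1/4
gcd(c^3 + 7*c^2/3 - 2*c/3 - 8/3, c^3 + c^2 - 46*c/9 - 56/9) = c^2 + 10*c/3 + 8/3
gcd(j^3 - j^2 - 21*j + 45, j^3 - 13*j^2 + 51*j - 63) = j^2 - 6*j + 9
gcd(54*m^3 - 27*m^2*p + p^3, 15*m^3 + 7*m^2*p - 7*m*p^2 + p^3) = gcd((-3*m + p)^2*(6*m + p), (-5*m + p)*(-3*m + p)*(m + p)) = -3*m + p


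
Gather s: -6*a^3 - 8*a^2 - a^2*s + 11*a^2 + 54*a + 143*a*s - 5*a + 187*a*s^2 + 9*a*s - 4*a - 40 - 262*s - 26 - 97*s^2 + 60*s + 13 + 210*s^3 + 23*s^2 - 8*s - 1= -6*a^3 + 3*a^2 + 45*a + 210*s^3 + s^2*(187*a - 74) + s*(-a^2 + 152*a - 210) - 54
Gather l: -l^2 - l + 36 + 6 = -l^2 - l + 42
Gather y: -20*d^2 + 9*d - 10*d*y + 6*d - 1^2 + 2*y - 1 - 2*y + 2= -20*d^2 - 10*d*y + 15*d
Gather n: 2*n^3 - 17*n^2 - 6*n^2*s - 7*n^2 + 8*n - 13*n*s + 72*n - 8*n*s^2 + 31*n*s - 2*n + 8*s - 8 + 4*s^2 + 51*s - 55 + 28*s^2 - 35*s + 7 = 2*n^3 + n^2*(-6*s - 24) + n*(-8*s^2 + 18*s + 78) + 32*s^2 + 24*s - 56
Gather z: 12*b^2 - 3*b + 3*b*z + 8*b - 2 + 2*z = 12*b^2 + 5*b + z*(3*b + 2) - 2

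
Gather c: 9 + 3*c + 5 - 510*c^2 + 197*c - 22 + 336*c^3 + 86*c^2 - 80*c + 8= 336*c^3 - 424*c^2 + 120*c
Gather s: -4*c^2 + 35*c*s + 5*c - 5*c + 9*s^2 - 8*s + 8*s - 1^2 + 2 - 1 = -4*c^2 + 35*c*s + 9*s^2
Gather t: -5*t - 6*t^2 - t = -6*t^2 - 6*t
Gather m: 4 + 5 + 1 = 10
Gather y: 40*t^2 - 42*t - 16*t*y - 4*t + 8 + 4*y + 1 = 40*t^2 - 46*t + y*(4 - 16*t) + 9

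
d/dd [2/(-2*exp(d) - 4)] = exp(d)/(exp(d) + 2)^2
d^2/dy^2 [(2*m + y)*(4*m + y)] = 2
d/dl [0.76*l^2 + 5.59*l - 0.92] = 1.52*l + 5.59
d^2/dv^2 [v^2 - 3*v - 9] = 2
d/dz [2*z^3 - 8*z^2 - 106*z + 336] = 6*z^2 - 16*z - 106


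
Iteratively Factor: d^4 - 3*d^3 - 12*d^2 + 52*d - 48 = (d - 3)*(d^3 - 12*d + 16) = (d - 3)*(d - 2)*(d^2 + 2*d - 8) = (d - 3)*(d - 2)*(d + 4)*(d - 2)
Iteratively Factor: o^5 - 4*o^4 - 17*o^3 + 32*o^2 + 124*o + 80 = (o - 5)*(o^4 + o^3 - 12*o^2 - 28*o - 16) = (o - 5)*(o + 2)*(o^3 - o^2 - 10*o - 8) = (o - 5)*(o + 2)^2*(o^2 - 3*o - 4) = (o - 5)*(o + 1)*(o + 2)^2*(o - 4)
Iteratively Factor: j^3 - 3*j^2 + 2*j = (j - 1)*(j^2 - 2*j) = j*(j - 1)*(j - 2)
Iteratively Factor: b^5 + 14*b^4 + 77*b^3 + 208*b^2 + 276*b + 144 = (b + 4)*(b^4 + 10*b^3 + 37*b^2 + 60*b + 36) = (b + 2)*(b + 4)*(b^3 + 8*b^2 + 21*b + 18) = (b + 2)^2*(b + 4)*(b^2 + 6*b + 9) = (b + 2)^2*(b + 3)*(b + 4)*(b + 3)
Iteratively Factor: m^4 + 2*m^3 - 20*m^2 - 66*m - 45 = (m + 3)*(m^3 - m^2 - 17*m - 15) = (m - 5)*(m + 3)*(m^2 + 4*m + 3) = (m - 5)*(m + 3)^2*(m + 1)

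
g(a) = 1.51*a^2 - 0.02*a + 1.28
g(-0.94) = 2.63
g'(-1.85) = -5.61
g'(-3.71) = -11.22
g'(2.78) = 8.38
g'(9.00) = 27.16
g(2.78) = 12.89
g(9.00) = 123.41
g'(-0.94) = -2.86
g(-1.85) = 6.48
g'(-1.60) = -4.85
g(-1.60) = 5.18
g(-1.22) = 3.55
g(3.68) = 21.66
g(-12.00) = 218.96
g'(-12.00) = -36.26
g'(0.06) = 0.16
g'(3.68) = 11.09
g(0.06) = 1.28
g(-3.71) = 22.14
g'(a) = 3.02*a - 0.02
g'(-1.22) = -3.70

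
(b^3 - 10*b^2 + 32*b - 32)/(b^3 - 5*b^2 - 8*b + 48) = (b - 2)/(b + 3)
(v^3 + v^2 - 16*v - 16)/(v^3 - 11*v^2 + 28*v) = (v^2 + 5*v + 4)/(v*(v - 7))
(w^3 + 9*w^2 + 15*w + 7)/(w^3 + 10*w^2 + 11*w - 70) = (w^2 + 2*w + 1)/(w^2 + 3*w - 10)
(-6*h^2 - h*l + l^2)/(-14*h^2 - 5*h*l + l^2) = (3*h - l)/(7*h - l)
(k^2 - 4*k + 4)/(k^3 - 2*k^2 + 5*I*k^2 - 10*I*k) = (k - 2)/(k*(k + 5*I))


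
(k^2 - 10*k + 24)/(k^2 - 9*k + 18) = (k - 4)/(k - 3)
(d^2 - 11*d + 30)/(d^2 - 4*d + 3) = (d^2 - 11*d + 30)/(d^2 - 4*d + 3)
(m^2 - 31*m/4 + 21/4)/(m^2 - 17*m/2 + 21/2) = (4*m - 3)/(2*(2*m - 3))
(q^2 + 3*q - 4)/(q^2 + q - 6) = (q^2 + 3*q - 4)/(q^2 + q - 6)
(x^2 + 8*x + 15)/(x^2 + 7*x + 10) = (x + 3)/(x + 2)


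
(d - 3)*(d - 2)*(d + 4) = d^3 - d^2 - 14*d + 24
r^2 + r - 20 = (r - 4)*(r + 5)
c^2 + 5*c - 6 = (c - 1)*(c + 6)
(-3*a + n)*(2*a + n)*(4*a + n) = -24*a^3 - 10*a^2*n + 3*a*n^2 + n^3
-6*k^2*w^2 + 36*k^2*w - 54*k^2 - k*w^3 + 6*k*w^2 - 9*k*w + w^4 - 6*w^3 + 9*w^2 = (-3*k + w)*(2*k + w)*(w - 3)^2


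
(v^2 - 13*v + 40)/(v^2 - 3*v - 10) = (v - 8)/(v + 2)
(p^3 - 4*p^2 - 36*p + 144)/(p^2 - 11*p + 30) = (p^2 + 2*p - 24)/(p - 5)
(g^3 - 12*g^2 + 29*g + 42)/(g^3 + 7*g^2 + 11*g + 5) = (g^2 - 13*g + 42)/(g^2 + 6*g + 5)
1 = 1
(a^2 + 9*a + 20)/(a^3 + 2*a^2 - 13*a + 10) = (a + 4)/(a^2 - 3*a + 2)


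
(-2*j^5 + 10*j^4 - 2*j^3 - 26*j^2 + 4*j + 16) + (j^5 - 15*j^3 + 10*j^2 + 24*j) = -j^5 + 10*j^4 - 17*j^3 - 16*j^2 + 28*j + 16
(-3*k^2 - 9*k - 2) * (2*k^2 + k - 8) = -6*k^4 - 21*k^3 + 11*k^2 + 70*k + 16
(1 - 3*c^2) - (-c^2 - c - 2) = -2*c^2 + c + 3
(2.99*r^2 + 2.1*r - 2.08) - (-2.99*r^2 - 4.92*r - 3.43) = 5.98*r^2 + 7.02*r + 1.35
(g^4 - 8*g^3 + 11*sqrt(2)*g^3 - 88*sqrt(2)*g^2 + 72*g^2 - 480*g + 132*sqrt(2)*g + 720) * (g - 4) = g^5 - 12*g^4 + 11*sqrt(2)*g^4 - 132*sqrt(2)*g^3 + 104*g^3 - 768*g^2 + 484*sqrt(2)*g^2 - 528*sqrt(2)*g + 2640*g - 2880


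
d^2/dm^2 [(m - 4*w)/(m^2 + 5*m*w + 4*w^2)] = 2*((m - 4*w)*(2*m + 5*w)^2 - (3*m + w)*(m^2 + 5*m*w + 4*w^2))/(m^2 + 5*m*w + 4*w^2)^3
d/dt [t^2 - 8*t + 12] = 2*t - 8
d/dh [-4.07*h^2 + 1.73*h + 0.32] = 1.73 - 8.14*h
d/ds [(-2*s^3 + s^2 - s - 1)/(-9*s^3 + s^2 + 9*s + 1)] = (7*s^4 - 54*s^3 - 23*s^2 + 4*s + 8)/(81*s^6 - 18*s^5 - 161*s^4 + 83*s^2 + 18*s + 1)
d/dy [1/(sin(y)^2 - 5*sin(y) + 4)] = (5 - 2*sin(y))*cos(y)/(sin(y)^2 - 5*sin(y) + 4)^2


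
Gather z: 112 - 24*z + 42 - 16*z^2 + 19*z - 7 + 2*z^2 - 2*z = -14*z^2 - 7*z + 147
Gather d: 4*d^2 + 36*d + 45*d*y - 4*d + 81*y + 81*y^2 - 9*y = 4*d^2 + d*(45*y + 32) + 81*y^2 + 72*y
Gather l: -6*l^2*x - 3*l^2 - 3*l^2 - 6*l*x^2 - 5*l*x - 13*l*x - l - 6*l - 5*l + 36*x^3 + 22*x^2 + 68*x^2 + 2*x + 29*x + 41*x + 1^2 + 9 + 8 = l^2*(-6*x - 6) + l*(-6*x^2 - 18*x - 12) + 36*x^3 + 90*x^2 + 72*x + 18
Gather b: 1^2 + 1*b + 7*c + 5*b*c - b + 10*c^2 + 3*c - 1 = 5*b*c + 10*c^2 + 10*c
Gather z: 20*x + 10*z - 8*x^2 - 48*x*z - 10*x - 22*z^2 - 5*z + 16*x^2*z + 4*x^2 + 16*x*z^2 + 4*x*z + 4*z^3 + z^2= -4*x^2 + 10*x + 4*z^3 + z^2*(16*x - 21) + z*(16*x^2 - 44*x + 5)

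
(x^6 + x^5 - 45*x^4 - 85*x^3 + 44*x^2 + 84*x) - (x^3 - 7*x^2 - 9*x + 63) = x^6 + x^5 - 45*x^4 - 86*x^3 + 51*x^2 + 93*x - 63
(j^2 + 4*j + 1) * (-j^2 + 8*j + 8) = -j^4 + 4*j^3 + 39*j^2 + 40*j + 8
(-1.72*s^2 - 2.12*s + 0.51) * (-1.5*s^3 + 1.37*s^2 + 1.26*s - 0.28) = 2.58*s^5 + 0.8236*s^4 - 5.8366*s^3 - 1.4909*s^2 + 1.2362*s - 0.1428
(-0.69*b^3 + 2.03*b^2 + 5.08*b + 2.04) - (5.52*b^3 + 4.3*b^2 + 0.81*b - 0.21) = -6.21*b^3 - 2.27*b^2 + 4.27*b + 2.25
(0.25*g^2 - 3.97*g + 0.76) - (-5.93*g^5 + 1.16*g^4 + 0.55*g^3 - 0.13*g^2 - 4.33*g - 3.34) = 5.93*g^5 - 1.16*g^4 - 0.55*g^3 + 0.38*g^2 + 0.36*g + 4.1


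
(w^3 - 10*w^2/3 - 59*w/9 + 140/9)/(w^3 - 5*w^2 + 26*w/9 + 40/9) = (3*w + 7)/(3*w + 2)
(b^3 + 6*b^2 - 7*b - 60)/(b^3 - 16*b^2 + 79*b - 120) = (b^2 + 9*b + 20)/(b^2 - 13*b + 40)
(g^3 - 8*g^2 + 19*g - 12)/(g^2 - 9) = (g^2 - 5*g + 4)/(g + 3)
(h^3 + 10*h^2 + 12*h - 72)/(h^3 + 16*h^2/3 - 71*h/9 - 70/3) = 9*(h^2 + 4*h - 12)/(9*h^2 - 6*h - 35)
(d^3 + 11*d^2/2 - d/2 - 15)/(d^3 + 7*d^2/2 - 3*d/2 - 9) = (d + 5)/(d + 3)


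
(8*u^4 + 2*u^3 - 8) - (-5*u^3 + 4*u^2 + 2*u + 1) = 8*u^4 + 7*u^3 - 4*u^2 - 2*u - 9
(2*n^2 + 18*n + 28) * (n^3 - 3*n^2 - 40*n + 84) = 2*n^5 + 12*n^4 - 106*n^3 - 636*n^2 + 392*n + 2352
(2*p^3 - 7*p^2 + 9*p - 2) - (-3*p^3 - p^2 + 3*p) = 5*p^3 - 6*p^2 + 6*p - 2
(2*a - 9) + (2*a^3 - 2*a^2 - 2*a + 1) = 2*a^3 - 2*a^2 - 8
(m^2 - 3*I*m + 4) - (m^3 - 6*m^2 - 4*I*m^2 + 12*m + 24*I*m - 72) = -m^3 + 7*m^2 + 4*I*m^2 - 12*m - 27*I*m + 76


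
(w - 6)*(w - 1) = w^2 - 7*w + 6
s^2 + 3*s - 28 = (s - 4)*(s + 7)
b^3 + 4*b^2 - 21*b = b*(b - 3)*(b + 7)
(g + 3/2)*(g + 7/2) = g^2 + 5*g + 21/4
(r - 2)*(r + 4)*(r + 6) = r^3 + 8*r^2 + 4*r - 48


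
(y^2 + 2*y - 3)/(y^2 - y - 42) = (-y^2 - 2*y + 3)/(-y^2 + y + 42)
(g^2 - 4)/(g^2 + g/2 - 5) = 2*(g + 2)/(2*g + 5)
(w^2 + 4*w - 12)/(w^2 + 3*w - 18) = (w - 2)/(w - 3)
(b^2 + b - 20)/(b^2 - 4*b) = (b + 5)/b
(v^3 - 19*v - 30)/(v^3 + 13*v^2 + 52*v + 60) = (v^2 - 2*v - 15)/(v^2 + 11*v + 30)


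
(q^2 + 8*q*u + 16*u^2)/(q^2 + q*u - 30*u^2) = (q^2 + 8*q*u + 16*u^2)/(q^2 + q*u - 30*u^2)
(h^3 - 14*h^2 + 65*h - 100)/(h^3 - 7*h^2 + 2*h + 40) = (h - 5)/(h + 2)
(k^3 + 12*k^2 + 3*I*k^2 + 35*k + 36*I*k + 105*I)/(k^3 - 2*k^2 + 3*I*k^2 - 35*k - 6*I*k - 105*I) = (k + 7)/(k - 7)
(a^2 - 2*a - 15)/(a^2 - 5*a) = (a + 3)/a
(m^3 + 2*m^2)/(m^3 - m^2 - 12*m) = m*(m + 2)/(m^2 - m - 12)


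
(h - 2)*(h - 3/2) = h^2 - 7*h/2 + 3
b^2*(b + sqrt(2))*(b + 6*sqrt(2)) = b^4 + 7*sqrt(2)*b^3 + 12*b^2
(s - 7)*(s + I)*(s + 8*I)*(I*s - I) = I*s^4 - 9*s^3 - 8*I*s^3 + 72*s^2 - I*s^2 - 63*s + 64*I*s - 56*I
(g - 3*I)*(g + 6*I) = g^2 + 3*I*g + 18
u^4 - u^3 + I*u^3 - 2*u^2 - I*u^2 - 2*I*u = u*(u - 2)*(u + 1)*(u + I)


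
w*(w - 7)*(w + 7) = w^3 - 49*w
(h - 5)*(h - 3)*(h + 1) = h^3 - 7*h^2 + 7*h + 15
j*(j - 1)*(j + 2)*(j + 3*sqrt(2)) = j^4 + j^3 + 3*sqrt(2)*j^3 - 2*j^2 + 3*sqrt(2)*j^2 - 6*sqrt(2)*j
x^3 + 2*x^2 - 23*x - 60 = (x - 5)*(x + 3)*(x + 4)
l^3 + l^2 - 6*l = l*(l - 2)*(l + 3)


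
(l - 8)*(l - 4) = l^2 - 12*l + 32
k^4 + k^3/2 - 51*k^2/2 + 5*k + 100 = (k - 4)*(k - 5/2)*(k + 2)*(k + 5)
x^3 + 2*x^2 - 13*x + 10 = (x - 2)*(x - 1)*(x + 5)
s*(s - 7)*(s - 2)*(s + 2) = s^4 - 7*s^3 - 4*s^2 + 28*s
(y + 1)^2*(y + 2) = y^3 + 4*y^2 + 5*y + 2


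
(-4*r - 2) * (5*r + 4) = -20*r^2 - 26*r - 8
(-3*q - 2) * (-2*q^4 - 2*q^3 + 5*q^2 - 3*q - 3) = 6*q^5 + 10*q^4 - 11*q^3 - q^2 + 15*q + 6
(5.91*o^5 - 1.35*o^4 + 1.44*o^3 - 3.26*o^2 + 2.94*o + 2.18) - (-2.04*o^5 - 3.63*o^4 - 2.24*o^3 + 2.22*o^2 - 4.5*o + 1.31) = 7.95*o^5 + 2.28*o^4 + 3.68*o^3 - 5.48*o^2 + 7.44*o + 0.87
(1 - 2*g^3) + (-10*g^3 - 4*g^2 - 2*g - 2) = -12*g^3 - 4*g^2 - 2*g - 1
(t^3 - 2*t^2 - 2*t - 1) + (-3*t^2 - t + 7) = t^3 - 5*t^2 - 3*t + 6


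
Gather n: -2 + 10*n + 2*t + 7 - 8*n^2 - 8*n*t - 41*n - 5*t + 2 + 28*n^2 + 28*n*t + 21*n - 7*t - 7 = 20*n^2 + n*(20*t - 10) - 10*t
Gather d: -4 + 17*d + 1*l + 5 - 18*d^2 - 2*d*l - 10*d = -18*d^2 + d*(7 - 2*l) + l + 1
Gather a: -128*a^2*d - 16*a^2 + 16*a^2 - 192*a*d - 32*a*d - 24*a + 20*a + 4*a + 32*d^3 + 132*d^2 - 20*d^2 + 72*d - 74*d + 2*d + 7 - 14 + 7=-128*a^2*d - 224*a*d + 32*d^3 + 112*d^2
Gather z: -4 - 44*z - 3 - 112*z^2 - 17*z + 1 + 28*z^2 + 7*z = -84*z^2 - 54*z - 6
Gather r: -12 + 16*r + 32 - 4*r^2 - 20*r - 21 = -4*r^2 - 4*r - 1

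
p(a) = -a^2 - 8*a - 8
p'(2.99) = -13.98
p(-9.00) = -17.00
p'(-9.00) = 10.00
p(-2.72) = 6.36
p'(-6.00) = 4.00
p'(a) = -2*a - 8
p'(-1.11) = -5.78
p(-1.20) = 0.16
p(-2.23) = 4.87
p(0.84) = -15.43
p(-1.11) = -0.35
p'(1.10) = -10.20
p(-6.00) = 4.00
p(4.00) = -56.00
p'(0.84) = -9.68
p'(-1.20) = -5.60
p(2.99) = -40.86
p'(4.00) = -16.00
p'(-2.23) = -3.54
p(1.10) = -18.01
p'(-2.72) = -2.56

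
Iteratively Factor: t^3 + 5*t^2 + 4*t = (t)*(t^2 + 5*t + 4) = t*(t + 1)*(t + 4)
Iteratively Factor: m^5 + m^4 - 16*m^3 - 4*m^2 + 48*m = (m + 4)*(m^4 - 3*m^3 - 4*m^2 + 12*m) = (m - 3)*(m + 4)*(m^3 - 4*m) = (m - 3)*(m + 2)*(m + 4)*(m^2 - 2*m) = (m - 3)*(m - 2)*(m + 2)*(m + 4)*(m)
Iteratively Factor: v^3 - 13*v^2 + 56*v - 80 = (v - 4)*(v^2 - 9*v + 20) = (v - 4)^2*(v - 5)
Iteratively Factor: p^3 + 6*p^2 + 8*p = (p)*(p^2 + 6*p + 8) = p*(p + 4)*(p + 2)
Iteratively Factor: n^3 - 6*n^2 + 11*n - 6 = (n - 2)*(n^2 - 4*n + 3) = (n - 2)*(n - 1)*(n - 3)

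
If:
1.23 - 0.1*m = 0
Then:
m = 12.30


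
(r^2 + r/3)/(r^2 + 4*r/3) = (3*r + 1)/(3*r + 4)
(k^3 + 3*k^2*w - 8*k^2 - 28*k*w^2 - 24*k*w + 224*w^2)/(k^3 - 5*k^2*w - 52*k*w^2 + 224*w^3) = (8 - k)/(-k + 8*w)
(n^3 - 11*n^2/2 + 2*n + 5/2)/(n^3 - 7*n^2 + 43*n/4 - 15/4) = 2*(2*n^2 - n - 1)/(4*n^2 - 8*n + 3)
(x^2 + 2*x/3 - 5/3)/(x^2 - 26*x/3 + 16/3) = (3*x^2 + 2*x - 5)/(3*x^2 - 26*x + 16)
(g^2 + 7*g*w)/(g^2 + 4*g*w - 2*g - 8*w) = g*(g + 7*w)/(g^2 + 4*g*w - 2*g - 8*w)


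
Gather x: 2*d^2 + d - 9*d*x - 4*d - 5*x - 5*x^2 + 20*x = 2*d^2 - 3*d - 5*x^2 + x*(15 - 9*d)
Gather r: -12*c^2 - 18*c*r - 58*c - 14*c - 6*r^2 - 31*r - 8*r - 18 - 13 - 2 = -12*c^2 - 72*c - 6*r^2 + r*(-18*c - 39) - 33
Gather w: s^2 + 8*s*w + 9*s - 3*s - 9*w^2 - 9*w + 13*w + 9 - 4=s^2 + 6*s - 9*w^2 + w*(8*s + 4) + 5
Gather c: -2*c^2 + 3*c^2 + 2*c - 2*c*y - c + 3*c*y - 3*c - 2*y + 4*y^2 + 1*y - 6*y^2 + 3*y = c^2 + c*(y - 2) - 2*y^2 + 2*y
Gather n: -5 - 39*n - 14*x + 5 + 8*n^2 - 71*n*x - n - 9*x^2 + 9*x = 8*n^2 + n*(-71*x - 40) - 9*x^2 - 5*x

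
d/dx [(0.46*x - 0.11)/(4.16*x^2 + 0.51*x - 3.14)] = (-1.9136*x^2 + 0.9152*x - 1.3883)/(17.3056*x^4 + 4.2432*x^3 - 25.8647*x^2 - 3.2028*x + 9.8596)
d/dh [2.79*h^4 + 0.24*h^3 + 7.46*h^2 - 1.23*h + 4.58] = 11.16*h^3 + 0.72*h^2 + 14.92*h - 1.23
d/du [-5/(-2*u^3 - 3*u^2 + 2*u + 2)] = 10*(-3*u^2 - 3*u + 1)/(2*u^3 + 3*u^2 - 2*u - 2)^2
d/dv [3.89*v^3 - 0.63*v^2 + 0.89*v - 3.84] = 11.67*v^2 - 1.26*v + 0.89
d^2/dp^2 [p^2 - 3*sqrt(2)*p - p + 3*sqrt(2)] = 2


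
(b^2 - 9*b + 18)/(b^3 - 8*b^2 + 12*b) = (b - 3)/(b*(b - 2))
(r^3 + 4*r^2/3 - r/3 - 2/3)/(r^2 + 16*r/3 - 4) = (r^2 + 2*r + 1)/(r + 6)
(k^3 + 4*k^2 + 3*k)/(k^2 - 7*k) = (k^2 + 4*k + 3)/(k - 7)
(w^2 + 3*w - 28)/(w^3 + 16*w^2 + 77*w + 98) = (w - 4)/(w^2 + 9*w + 14)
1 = 1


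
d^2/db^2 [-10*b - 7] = 0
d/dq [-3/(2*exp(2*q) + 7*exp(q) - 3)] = (12*exp(q) + 21)*exp(q)/(2*exp(2*q) + 7*exp(q) - 3)^2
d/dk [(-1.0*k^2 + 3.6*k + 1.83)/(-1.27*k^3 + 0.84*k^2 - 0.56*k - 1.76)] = (-1.27*k^4 + 9.144*k^3 + 4.5083*k^2 + 0.4456*k - 5.3112)/(1.6129*k^6 - 2.1336*k^5 + 2.128*k^4 + 3.5296*k^3 - 2.6432*k^2 + 1.9712*k + 3.0976)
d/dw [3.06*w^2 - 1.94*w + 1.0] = 6.12*w - 1.94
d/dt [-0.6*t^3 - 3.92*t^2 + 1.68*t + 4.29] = -1.8*t^2 - 7.84*t + 1.68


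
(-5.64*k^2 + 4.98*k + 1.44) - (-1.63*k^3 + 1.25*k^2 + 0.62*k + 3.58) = 1.63*k^3 - 6.89*k^2 + 4.36*k - 2.14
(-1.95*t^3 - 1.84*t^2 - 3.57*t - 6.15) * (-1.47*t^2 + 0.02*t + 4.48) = 2.8665*t^5 + 2.6658*t^4 - 3.5249*t^3 + 0.725899999999998*t^2 - 16.1166*t - 27.552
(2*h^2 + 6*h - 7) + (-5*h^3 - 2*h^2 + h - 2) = -5*h^3 + 7*h - 9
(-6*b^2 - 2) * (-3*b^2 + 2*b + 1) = 18*b^4 - 12*b^3 - 4*b - 2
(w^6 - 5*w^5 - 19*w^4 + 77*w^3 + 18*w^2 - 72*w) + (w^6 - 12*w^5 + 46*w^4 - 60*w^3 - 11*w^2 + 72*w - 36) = 2*w^6 - 17*w^5 + 27*w^4 + 17*w^3 + 7*w^2 - 36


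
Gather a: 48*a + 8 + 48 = 48*a + 56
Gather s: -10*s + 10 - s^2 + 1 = -s^2 - 10*s + 11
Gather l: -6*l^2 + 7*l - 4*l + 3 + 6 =-6*l^2 + 3*l + 9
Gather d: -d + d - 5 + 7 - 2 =0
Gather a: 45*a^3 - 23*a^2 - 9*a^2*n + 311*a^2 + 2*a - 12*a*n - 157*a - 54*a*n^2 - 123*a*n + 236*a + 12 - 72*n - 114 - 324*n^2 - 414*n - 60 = 45*a^3 + a^2*(288 - 9*n) + a*(-54*n^2 - 135*n + 81) - 324*n^2 - 486*n - 162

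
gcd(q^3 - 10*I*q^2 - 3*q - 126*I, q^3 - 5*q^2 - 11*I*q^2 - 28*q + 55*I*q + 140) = q - 7*I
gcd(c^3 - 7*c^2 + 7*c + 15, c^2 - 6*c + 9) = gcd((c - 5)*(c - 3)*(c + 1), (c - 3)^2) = c - 3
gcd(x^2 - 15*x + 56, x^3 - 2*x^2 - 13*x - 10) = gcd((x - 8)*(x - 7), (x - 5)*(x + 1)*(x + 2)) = 1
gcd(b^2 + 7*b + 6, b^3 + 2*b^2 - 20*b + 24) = b + 6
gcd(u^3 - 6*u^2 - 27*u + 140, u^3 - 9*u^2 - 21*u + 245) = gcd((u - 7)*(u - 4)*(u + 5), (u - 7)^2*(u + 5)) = u^2 - 2*u - 35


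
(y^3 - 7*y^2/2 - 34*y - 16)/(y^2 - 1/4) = 2*(y^2 - 4*y - 32)/(2*y - 1)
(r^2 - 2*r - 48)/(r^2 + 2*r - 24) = (r - 8)/(r - 4)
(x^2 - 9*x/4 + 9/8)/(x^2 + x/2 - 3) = (x - 3/4)/(x + 2)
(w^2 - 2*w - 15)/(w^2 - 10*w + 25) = (w + 3)/(w - 5)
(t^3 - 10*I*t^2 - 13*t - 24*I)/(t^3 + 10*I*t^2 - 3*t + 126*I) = (t^2 - 7*I*t + 8)/(t^2 + 13*I*t - 42)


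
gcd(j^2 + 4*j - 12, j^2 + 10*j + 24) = j + 6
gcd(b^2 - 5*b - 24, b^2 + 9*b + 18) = b + 3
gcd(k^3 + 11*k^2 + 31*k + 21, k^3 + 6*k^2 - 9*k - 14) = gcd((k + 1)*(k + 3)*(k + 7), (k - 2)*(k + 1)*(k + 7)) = k^2 + 8*k + 7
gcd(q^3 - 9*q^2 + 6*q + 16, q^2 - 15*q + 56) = q - 8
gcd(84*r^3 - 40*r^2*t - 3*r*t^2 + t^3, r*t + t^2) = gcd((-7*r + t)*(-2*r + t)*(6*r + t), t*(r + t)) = 1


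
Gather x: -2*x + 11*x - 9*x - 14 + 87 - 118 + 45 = 0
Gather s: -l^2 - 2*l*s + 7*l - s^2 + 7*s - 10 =-l^2 + 7*l - s^2 + s*(7 - 2*l) - 10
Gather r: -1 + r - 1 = r - 2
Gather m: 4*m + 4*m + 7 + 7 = 8*m + 14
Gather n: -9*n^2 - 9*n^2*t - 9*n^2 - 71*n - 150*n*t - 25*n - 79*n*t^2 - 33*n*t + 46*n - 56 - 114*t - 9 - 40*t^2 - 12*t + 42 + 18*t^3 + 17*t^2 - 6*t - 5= n^2*(-9*t - 18) + n*(-79*t^2 - 183*t - 50) + 18*t^3 - 23*t^2 - 132*t - 28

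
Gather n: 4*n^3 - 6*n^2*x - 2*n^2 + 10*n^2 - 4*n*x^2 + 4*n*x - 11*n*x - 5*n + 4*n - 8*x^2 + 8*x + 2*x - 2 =4*n^3 + n^2*(8 - 6*x) + n*(-4*x^2 - 7*x - 1) - 8*x^2 + 10*x - 2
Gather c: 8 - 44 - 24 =-60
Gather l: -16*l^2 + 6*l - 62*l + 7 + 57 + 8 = -16*l^2 - 56*l + 72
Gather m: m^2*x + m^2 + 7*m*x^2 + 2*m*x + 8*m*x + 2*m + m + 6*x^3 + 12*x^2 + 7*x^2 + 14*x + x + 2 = m^2*(x + 1) + m*(7*x^2 + 10*x + 3) + 6*x^3 + 19*x^2 + 15*x + 2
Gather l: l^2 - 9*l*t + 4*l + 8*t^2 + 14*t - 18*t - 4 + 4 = l^2 + l*(4 - 9*t) + 8*t^2 - 4*t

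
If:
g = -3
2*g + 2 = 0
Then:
No Solution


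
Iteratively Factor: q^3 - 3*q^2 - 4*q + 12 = (q - 3)*(q^2 - 4) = (q - 3)*(q + 2)*(q - 2)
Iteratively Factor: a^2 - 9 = (a - 3)*(a + 3)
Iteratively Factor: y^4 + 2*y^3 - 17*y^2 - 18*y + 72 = (y - 2)*(y^3 + 4*y^2 - 9*y - 36) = (y - 2)*(y + 3)*(y^2 + y - 12) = (y - 2)*(y + 3)*(y + 4)*(y - 3)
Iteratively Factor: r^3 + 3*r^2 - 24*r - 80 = (r + 4)*(r^2 - r - 20) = (r - 5)*(r + 4)*(r + 4)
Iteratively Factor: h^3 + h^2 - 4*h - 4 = (h + 2)*(h^2 - h - 2) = (h - 2)*(h + 2)*(h + 1)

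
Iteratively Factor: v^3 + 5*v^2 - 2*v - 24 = (v + 4)*(v^2 + v - 6) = (v - 2)*(v + 4)*(v + 3)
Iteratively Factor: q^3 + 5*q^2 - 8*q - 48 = (q + 4)*(q^2 + q - 12) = (q - 3)*(q + 4)*(q + 4)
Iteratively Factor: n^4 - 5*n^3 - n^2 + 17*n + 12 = (n - 3)*(n^3 - 2*n^2 - 7*n - 4) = (n - 4)*(n - 3)*(n^2 + 2*n + 1) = (n - 4)*(n - 3)*(n + 1)*(n + 1)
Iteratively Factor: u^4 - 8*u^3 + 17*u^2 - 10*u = (u - 2)*(u^3 - 6*u^2 + 5*u) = (u - 5)*(u - 2)*(u^2 - u) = u*(u - 5)*(u - 2)*(u - 1)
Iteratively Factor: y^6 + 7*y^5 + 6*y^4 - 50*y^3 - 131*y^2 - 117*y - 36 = (y + 3)*(y^5 + 4*y^4 - 6*y^3 - 32*y^2 - 35*y - 12) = (y + 3)*(y + 4)*(y^4 - 6*y^2 - 8*y - 3) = (y - 3)*(y + 3)*(y + 4)*(y^3 + 3*y^2 + 3*y + 1) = (y - 3)*(y + 1)*(y + 3)*(y + 4)*(y^2 + 2*y + 1) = (y - 3)*(y + 1)^2*(y + 3)*(y + 4)*(y + 1)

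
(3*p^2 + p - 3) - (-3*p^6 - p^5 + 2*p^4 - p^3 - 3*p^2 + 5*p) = 3*p^6 + p^5 - 2*p^4 + p^3 + 6*p^2 - 4*p - 3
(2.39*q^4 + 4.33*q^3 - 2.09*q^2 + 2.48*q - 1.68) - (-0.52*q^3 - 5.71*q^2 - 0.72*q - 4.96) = 2.39*q^4 + 4.85*q^3 + 3.62*q^2 + 3.2*q + 3.28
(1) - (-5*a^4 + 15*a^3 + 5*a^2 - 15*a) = 5*a^4 - 15*a^3 - 5*a^2 + 15*a + 1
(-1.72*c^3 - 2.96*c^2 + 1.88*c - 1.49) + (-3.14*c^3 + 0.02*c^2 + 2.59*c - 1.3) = -4.86*c^3 - 2.94*c^2 + 4.47*c - 2.79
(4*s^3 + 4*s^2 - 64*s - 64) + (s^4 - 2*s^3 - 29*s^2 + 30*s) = s^4 + 2*s^3 - 25*s^2 - 34*s - 64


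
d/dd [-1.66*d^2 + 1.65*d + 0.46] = 1.65 - 3.32*d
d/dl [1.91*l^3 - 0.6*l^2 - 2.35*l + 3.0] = 5.73*l^2 - 1.2*l - 2.35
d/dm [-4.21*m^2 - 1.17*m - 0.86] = -8.42*m - 1.17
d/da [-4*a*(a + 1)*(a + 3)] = -12*a^2 - 32*a - 12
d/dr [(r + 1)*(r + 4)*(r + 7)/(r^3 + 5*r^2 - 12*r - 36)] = (-7*r^4 - 102*r^3 - 531*r^2 - 1144*r - 1068)/(r^6 + 10*r^5 + r^4 - 192*r^3 - 216*r^2 + 864*r + 1296)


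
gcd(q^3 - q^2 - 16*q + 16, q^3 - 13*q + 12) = q^2 + 3*q - 4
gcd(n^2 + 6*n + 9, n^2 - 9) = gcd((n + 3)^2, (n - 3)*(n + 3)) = n + 3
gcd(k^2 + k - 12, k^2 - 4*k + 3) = k - 3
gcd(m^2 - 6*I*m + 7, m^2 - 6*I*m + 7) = m^2 - 6*I*m + 7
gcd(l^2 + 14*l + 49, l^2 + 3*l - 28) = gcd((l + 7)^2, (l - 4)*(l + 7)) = l + 7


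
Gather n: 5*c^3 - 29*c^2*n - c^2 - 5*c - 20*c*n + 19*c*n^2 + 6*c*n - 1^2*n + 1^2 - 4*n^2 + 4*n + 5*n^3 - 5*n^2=5*c^3 - c^2 - 5*c + 5*n^3 + n^2*(19*c - 9) + n*(-29*c^2 - 14*c + 3) + 1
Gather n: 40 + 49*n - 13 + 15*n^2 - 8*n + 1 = 15*n^2 + 41*n + 28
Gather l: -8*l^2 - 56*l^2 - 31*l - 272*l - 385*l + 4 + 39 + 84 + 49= -64*l^2 - 688*l + 176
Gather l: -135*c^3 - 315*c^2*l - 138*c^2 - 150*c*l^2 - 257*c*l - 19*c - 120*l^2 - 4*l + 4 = -135*c^3 - 138*c^2 - 19*c + l^2*(-150*c - 120) + l*(-315*c^2 - 257*c - 4) + 4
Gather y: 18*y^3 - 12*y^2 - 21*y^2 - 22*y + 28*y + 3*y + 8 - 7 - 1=18*y^3 - 33*y^2 + 9*y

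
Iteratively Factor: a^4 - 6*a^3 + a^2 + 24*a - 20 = (a + 2)*(a^3 - 8*a^2 + 17*a - 10) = (a - 2)*(a + 2)*(a^2 - 6*a + 5) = (a - 5)*(a - 2)*(a + 2)*(a - 1)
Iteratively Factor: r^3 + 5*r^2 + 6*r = (r + 2)*(r^2 + 3*r) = (r + 2)*(r + 3)*(r)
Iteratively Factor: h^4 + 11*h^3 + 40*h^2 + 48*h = (h)*(h^3 + 11*h^2 + 40*h + 48) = h*(h + 3)*(h^2 + 8*h + 16) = h*(h + 3)*(h + 4)*(h + 4)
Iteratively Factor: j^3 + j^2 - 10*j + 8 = (j - 1)*(j^2 + 2*j - 8) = (j - 1)*(j + 4)*(j - 2)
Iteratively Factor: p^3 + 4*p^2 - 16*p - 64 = (p + 4)*(p^2 - 16) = (p - 4)*(p + 4)*(p + 4)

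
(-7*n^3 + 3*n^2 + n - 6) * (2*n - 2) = -14*n^4 + 20*n^3 - 4*n^2 - 14*n + 12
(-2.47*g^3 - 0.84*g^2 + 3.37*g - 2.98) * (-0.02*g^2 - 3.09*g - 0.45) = 0.0494*g^5 + 7.6491*g^4 + 3.6397*g^3 - 9.9757*g^2 + 7.6917*g + 1.341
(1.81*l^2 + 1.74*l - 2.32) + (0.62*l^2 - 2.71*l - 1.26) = 2.43*l^2 - 0.97*l - 3.58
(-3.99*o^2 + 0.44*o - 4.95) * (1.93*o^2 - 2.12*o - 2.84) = -7.7007*o^4 + 9.308*o^3 + 0.8453*o^2 + 9.2444*o + 14.058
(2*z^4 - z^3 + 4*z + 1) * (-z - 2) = -2*z^5 - 3*z^4 + 2*z^3 - 4*z^2 - 9*z - 2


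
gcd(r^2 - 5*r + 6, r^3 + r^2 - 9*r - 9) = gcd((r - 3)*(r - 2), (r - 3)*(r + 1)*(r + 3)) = r - 3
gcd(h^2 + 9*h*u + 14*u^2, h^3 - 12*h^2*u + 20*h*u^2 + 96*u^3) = h + 2*u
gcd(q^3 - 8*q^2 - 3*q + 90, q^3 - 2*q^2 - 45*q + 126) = q - 6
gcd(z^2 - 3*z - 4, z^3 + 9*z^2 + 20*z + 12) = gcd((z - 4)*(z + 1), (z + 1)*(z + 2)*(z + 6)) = z + 1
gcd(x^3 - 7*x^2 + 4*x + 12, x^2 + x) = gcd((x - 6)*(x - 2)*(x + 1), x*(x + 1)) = x + 1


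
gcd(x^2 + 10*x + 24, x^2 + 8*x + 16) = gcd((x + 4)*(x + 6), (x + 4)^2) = x + 4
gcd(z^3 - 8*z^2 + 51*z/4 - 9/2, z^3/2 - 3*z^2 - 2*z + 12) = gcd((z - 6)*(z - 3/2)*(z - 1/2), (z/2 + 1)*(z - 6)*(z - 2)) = z - 6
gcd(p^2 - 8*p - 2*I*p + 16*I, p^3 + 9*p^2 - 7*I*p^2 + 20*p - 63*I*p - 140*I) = 1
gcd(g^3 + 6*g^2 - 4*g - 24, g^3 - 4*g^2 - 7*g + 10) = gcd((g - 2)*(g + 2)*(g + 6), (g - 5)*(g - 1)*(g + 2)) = g + 2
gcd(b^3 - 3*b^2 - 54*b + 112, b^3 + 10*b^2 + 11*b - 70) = b^2 + 5*b - 14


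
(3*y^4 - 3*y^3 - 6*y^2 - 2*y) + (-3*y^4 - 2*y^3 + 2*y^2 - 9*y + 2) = -5*y^3 - 4*y^2 - 11*y + 2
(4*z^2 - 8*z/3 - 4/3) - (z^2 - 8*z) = 3*z^2 + 16*z/3 - 4/3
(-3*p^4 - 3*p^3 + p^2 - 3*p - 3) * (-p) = 3*p^5 + 3*p^4 - p^3 + 3*p^2 + 3*p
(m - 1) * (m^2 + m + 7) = m^3 + 6*m - 7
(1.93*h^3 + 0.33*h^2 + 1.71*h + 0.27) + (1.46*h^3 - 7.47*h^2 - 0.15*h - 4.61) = 3.39*h^3 - 7.14*h^2 + 1.56*h - 4.34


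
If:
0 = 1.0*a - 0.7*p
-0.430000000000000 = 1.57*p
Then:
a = -0.19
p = -0.27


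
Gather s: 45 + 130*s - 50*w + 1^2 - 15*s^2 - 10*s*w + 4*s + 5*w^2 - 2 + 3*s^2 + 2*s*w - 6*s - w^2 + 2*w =-12*s^2 + s*(128 - 8*w) + 4*w^2 - 48*w + 44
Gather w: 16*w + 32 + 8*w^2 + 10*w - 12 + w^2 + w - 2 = 9*w^2 + 27*w + 18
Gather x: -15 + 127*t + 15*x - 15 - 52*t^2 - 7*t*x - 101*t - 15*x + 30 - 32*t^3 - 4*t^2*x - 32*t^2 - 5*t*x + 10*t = -32*t^3 - 84*t^2 + 36*t + x*(-4*t^2 - 12*t)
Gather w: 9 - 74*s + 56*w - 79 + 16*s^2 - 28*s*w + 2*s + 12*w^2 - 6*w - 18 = 16*s^2 - 72*s + 12*w^2 + w*(50 - 28*s) - 88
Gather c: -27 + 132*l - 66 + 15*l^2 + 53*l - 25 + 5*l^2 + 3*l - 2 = 20*l^2 + 188*l - 120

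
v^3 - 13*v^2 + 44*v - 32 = (v - 8)*(v - 4)*(v - 1)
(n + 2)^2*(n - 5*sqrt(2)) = n^3 - 5*sqrt(2)*n^2 + 4*n^2 - 20*sqrt(2)*n + 4*n - 20*sqrt(2)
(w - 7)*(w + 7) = w^2 - 49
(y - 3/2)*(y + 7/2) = y^2 + 2*y - 21/4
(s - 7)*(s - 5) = s^2 - 12*s + 35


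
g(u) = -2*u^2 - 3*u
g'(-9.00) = 33.00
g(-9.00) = -135.00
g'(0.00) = -3.00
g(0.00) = 0.00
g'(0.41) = -4.64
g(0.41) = -1.57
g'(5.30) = -24.20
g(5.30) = -72.08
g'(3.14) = -15.56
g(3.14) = -29.14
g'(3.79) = -18.16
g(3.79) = -40.10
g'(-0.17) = -2.32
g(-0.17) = 0.45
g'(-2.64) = 7.56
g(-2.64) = -6.02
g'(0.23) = -3.92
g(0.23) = -0.80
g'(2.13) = -11.52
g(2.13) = -15.46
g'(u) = -4*u - 3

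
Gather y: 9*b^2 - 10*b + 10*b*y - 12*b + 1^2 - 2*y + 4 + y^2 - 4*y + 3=9*b^2 - 22*b + y^2 + y*(10*b - 6) + 8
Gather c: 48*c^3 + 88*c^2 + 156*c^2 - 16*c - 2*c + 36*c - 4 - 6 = 48*c^3 + 244*c^2 + 18*c - 10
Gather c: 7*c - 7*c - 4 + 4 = 0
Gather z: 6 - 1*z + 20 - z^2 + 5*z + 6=-z^2 + 4*z + 32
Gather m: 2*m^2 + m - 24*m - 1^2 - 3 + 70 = 2*m^2 - 23*m + 66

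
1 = 1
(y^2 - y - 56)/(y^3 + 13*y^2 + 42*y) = (y - 8)/(y*(y + 6))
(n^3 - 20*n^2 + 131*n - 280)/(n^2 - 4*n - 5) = (n^2 - 15*n + 56)/(n + 1)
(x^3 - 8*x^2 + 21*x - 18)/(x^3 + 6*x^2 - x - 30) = (x^2 - 6*x + 9)/(x^2 + 8*x + 15)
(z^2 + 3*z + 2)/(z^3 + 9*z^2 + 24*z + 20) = (z + 1)/(z^2 + 7*z + 10)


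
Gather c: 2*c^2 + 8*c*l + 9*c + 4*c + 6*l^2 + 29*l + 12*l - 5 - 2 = 2*c^2 + c*(8*l + 13) + 6*l^2 + 41*l - 7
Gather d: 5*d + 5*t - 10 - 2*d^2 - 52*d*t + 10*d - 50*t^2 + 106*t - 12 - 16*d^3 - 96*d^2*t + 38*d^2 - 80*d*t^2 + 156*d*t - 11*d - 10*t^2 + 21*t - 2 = -16*d^3 + d^2*(36 - 96*t) + d*(-80*t^2 + 104*t + 4) - 60*t^2 + 132*t - 24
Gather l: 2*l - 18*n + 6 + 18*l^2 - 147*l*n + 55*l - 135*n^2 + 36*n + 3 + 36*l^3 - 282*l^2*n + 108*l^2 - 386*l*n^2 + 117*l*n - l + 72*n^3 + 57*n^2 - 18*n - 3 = 36*l^3 + l^2*(126 - 282*n) + l*(-386*n^2 - 30*n + 56) + 72*n^3 - 78*n^2 + 6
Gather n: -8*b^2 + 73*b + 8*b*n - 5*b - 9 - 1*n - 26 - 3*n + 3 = -8*b^2 + 68*b + n*(8*b - 4) - 32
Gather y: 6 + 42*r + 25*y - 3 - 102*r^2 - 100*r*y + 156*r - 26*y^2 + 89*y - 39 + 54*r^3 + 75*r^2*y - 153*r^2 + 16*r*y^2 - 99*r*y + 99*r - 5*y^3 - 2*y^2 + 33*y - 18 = 54*r^3 - 255*r^2 + 297*r - 5*y^3 + y^2*(16*r - 28) + y*(75*r^2 - 199*r + 147) - 54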